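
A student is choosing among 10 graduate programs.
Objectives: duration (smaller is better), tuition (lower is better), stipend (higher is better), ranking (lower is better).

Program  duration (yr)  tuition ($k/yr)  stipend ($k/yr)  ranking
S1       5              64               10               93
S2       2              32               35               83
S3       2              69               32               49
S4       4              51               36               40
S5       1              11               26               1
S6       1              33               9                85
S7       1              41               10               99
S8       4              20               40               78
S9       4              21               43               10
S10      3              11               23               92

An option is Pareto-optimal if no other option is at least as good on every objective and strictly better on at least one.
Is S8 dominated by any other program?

S1: worse on duration (5 vs 4).
S2: worse on tuition (32 vs 20).
S3: worse on tuition (69 vs 20).
S4: worse on tuition (51 vs 20).
S5: worse on stipend (26 vs 40).
S6: worse on tuition (33 vs 20).
S7: worse on tuition (41 vs 20).
S9: worse on tuition (21 vs 20).
S10: worse on stipend (23 vs 40).
No option is at least as good as S8 on every objective and strictly better on one.

No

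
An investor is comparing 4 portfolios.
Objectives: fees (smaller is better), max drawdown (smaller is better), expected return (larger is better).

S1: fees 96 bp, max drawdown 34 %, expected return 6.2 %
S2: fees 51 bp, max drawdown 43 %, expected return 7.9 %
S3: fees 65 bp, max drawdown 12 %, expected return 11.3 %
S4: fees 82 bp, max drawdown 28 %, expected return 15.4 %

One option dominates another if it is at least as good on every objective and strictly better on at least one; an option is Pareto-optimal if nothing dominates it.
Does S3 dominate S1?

Yes

S3 vs S1: fees 65≤96, max drawdown 12≤34, expected return 11.3≥6.2 — S3 is at least as good on every objective with at least one strict improvement.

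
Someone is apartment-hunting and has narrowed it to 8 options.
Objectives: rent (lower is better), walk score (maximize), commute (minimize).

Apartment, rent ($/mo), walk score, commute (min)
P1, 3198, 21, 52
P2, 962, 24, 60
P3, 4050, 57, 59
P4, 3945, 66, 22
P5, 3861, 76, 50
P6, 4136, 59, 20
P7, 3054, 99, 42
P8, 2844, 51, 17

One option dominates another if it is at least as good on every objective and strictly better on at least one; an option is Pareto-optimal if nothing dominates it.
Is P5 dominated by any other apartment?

P7 vs P5: rent 3054≤3861, walk score 99≥76, commute 42≤50 — P7 is at least as good on every objective and strictly better on at least one, so P7 dominates P5.

Yes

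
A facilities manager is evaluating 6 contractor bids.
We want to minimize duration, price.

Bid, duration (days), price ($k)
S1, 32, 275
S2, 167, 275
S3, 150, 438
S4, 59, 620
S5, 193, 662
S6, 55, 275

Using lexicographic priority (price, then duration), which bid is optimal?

S1

First minimize price: best is 275, kept {S1, S2, S6}.
Then minimize duration: best is 32, kept {S1}.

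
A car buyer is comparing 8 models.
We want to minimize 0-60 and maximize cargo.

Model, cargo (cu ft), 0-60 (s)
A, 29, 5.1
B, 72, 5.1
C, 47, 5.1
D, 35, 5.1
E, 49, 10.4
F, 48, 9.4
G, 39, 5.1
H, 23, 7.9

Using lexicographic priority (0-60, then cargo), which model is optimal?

First minimize 0-60: best is 5.1, kept {A, B, C, D, G}.
Then maximize cargo: best is 72, kept {B}.

B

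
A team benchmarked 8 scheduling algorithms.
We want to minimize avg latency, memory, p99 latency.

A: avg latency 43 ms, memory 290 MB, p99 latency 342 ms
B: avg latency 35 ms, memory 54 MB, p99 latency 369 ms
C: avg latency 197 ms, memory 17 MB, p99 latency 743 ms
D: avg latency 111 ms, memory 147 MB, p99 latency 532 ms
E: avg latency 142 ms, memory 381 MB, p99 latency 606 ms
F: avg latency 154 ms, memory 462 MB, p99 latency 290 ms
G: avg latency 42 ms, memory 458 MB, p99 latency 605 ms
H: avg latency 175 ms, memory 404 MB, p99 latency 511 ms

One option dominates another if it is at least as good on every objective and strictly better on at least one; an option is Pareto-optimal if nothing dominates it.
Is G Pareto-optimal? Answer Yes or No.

B vs G: avg latency 35≤42, memory 54≤458, p99 latency 369≤605 — B is at least as good on every objective and strictly better on at least one, so B dominates G.

No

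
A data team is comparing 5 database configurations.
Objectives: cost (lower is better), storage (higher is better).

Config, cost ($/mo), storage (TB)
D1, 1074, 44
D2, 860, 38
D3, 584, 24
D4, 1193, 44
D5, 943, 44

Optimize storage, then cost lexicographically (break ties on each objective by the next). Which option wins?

D5

First maximize storage: best is 44, kept {D1, D4, D5}.
Then minimize cost: best is 943, kept {D5}.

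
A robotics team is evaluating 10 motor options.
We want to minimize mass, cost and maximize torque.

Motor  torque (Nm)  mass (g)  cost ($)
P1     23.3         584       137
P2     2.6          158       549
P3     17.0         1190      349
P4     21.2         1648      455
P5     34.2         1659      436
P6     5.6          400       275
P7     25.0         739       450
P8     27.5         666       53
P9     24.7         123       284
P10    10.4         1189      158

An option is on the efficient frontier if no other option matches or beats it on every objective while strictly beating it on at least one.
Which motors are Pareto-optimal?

P1, P5, P6, P8, P9

P1: not dominated.
P2: dominated by P9 (torque 24.7≥2.6, mass 123≤158, cost 284≤549).
P3: dominated by P1 (torque 23.3≥17.0, mass 584≤1190, cost 137≤349).
P4: dominated by P1 (torque 23.3≥21.2, mass 584≤1648, cost 137≤455).
P5: not dominated (best torque).
P6: not dominated.
P7: dominated by P8 (torque 27.5≥25.0, mass 666≤739, cost 53≤450).
P8: not dominated (best cost).
P9: not dominated (best mass).
P10: dominated by P1 (torque 23.3≥10.4, mass 584≤1189, cost 137≤158).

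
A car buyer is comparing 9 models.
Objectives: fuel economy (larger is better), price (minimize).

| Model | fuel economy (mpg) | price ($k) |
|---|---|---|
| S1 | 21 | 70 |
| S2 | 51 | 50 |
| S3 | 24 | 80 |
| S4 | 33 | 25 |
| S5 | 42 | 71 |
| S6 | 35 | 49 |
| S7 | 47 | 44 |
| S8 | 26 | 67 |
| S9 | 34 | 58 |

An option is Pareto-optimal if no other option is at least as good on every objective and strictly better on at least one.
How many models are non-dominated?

S1: dominated by S2 (fuel economy 51≥21, price 50≤70).
S2: not dominated (best fuel economy).
S3: dominated by S2 (fuel economy 51≥24, price 50≤80).
S4: not dominated (best price).
S5: dominated by S2 (fuel economy 51≥42, price 50≤71).
S6: dominated by S7 (fuel economy 47≥35, price 44≤49).
S7: not dominated.
S8: dominated by S2 (fuel economy 51≥26, price 50≤67).
S9: dominated by S2 (fuel economy 51≥34, price 50≤58).
Pareto-optimal: S2, S4, S7 → 3.

3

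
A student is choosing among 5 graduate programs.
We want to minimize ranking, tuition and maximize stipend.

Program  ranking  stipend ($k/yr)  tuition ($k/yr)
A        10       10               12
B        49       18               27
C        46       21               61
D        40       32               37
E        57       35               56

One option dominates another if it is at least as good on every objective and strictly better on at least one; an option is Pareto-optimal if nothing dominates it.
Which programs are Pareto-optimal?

A, B, D, E

A: not dominated (best ranking).
B: not dominated.
C: dominated by D (ranking 40≤46, stipend 32≥21, tuition 37≤61).
D: not dominated.
E: not dominated (best stipend).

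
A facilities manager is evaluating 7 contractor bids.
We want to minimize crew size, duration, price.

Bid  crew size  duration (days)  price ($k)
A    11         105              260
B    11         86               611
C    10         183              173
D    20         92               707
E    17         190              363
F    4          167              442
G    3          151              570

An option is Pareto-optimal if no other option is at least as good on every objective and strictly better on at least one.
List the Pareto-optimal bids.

A, B, C, F, G

A: not dominated.
B: not dominated (best duration).
C: not dominated (best price).
D: dominated by B (crew size 11≤20, duration 86≤92, price 611≤707).
E: dominated by A (crew size 11≤17, duration 105≤190, price 260≤363).
F: not dominated.
G: not dominated (best crew size).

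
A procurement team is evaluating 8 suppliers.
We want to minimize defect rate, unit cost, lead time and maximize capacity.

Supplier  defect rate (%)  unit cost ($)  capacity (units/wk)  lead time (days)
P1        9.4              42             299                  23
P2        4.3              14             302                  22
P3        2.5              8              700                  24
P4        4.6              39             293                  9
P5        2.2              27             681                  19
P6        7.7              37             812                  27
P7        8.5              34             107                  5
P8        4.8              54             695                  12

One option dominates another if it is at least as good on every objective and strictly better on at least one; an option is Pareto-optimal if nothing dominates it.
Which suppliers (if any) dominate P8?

P1: worse on defect rate (9.4 vs 4.8).
P2: worse on capacity (302 vs 695).
P3: worse on lead time (24 vs 12).
P4: worse on capacity (293 vs 695).
P5: worse on capacity (681 vs 695).
P6: worse on defect rate (7.7 vs 4.8).
P7: worse on defect rate (8.5 vs 4.8).
No option dominates P8.

none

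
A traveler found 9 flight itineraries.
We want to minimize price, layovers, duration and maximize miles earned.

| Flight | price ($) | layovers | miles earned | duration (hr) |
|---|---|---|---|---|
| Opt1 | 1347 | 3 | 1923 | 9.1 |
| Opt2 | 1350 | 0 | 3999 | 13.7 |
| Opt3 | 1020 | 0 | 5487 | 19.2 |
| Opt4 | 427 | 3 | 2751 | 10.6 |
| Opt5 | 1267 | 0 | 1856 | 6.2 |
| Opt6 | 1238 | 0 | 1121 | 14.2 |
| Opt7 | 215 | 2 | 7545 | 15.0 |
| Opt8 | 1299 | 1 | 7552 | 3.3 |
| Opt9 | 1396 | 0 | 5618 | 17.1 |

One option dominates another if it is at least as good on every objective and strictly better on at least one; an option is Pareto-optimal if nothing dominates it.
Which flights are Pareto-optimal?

Opt2, Opt3, Opt4, Opt5, Opt6, Opt7, Opt8, Opt9

Opt1: dominated by Opt8 (price 1299≤1347, layovers 1≤3, miles earned 7552≥1923, duration 3.3≤9.1).
Opt2: not dominated.
Opt3: not dominated.
Opt4: not dominated.
Opt5: not dominated.
Opt6: not dominated.
Opt7: not dominated (best price).
Opt8: not dominated (best miles earned).
Opt9: not dominated.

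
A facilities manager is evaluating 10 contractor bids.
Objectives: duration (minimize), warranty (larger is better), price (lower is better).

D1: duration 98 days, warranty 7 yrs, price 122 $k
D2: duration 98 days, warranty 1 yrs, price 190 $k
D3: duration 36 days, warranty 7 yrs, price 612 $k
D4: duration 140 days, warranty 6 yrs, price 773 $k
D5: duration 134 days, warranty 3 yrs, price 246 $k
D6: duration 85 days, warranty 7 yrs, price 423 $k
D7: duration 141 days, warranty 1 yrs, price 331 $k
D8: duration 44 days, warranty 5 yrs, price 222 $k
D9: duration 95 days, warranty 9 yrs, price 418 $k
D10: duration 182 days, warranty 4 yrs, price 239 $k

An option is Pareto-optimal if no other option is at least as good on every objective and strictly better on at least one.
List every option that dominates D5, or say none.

D1: duration 98≤134, warranty 7≥3, price 122≤246 — dominates D5.
D8: duration 44≤134, warranty 5≥3, price 222≤246 — dominates D5.
Others (D2, D3, D4, D6, D7, D9, D10) are each worse than D5 on at least one objective.

D1, D8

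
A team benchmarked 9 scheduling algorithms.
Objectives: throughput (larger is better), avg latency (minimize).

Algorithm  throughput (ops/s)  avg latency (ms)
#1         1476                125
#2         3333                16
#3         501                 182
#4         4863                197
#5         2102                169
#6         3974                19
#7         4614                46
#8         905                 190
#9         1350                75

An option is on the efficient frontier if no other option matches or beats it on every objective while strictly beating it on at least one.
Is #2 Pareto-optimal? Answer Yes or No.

Yes

#1: worse on throughput (1476 vs 3333).
#3: worse on throughput (501 vs 3333).
#4: worse on avg latency (197 vs 16).
#5: worse on throughput (2102 vs 3333).
#6: worse on avg latency (19 vs 16).
#7: worse on avg latency (46 vs 16).
#8: worse on throughput (905 vs 3333).
#9: worse on throughput (1350 vs 3333).
No option is at least as good as #2 on every objective and strictly better on one.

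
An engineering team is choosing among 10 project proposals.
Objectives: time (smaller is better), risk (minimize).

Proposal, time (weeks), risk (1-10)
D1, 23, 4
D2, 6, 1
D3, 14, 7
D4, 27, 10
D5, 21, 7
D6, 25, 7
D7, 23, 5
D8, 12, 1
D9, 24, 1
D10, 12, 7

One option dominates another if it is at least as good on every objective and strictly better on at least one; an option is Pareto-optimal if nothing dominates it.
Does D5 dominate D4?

Yes

D5 vs D4: time 21≤27, risk 7≤10 — D5 is at least as good on every objective with at least one strict improvement.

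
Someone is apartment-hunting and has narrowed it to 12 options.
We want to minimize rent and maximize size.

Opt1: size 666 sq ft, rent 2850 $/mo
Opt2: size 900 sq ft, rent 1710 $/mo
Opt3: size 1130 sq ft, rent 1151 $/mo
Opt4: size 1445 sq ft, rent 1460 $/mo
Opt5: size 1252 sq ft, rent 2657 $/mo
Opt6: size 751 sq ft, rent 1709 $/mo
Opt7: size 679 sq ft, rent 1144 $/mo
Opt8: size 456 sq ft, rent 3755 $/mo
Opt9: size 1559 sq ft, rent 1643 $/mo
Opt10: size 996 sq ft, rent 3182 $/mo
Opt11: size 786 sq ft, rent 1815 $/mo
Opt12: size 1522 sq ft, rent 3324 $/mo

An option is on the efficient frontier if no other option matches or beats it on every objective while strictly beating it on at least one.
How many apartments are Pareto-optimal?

Opt1: dominated by Opt2 (size 900≥666, rent 1710≤2850).
Opt2: dominated by Opt3 (size 1130≥900, rent 1151≤1710).
Opt3: not dominated.
Opt4: not dominated.
Opt5: dominated by Opt4 (size 1445≥1252, rent 1460≤2657).
Opt6: dominated by Opt3 (size 1130≥751, rent 1151≤1709).
Opt7: not dominated (best rent).
Opt8: dominated by Opt1 (size 666≥456, rent 2850≤3755).
Opt9: not dominated (best size).
Opt10: dominated by Opt3 (size 1130≥996, rent 1151≤3182).
Opt11: dominated by Opt2 (size 900≥786, rent 1710≤1815).
Opt12: dominated by Opt9 (size 1559≥1522, rent 1643≤3324).
Pareto-optimal: Opt3, Opt4, Opt7, Opt9 → 4.

4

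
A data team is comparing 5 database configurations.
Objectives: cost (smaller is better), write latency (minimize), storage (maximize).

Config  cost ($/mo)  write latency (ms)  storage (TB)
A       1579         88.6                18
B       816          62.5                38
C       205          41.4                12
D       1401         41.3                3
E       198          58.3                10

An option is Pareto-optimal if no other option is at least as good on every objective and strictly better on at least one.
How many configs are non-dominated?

4

A: dominated by B (cost 816≤1579, write latency 62.5≤88.6, storage 38≥18).
B: not dominated (best storage).
C: not dominated.
D: not dominated (best write latency).
E: not dominated (best cost).
Pareto-optimal: B, C, D, E → 4.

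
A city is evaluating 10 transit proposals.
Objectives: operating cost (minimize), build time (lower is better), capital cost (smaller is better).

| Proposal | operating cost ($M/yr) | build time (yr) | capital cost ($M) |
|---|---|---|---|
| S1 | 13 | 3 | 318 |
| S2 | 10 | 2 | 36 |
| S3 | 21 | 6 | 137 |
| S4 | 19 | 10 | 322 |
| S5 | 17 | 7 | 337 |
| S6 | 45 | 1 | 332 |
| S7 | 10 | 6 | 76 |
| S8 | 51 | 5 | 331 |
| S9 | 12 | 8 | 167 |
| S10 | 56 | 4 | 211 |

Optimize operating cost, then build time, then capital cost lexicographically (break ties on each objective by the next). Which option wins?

S2

First minimize operating cost: best is 10, kept {S2, S7}.
Then minimize build time: best is 2, kept {S2}.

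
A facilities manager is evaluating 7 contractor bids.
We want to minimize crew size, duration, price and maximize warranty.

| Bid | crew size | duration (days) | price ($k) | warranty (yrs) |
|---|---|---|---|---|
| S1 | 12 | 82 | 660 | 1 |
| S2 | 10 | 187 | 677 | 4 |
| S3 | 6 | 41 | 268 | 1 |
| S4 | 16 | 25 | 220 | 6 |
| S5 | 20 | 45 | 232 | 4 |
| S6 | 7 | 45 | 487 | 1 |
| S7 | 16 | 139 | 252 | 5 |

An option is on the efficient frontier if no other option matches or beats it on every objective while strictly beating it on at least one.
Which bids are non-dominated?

S1: dominated by S3 (crew size 6≤12, duration 41≤82, price 268≤660, warranty 1≥1).
S2: not dominated.
S3: not dominated (best crew size).
S4: not dominated (best duration).
S5: dominated by S4 (crew size 16≤20, duration 25≤45, price 220≤232, warranty 6≥4).
S6: dominated by S3 (crew size 6≤7, duration 41≤45, price 268≤487, warranty 1≥1).
S7: dominated by S4 (crew size 16≤16, duration 25≤139, price 220≤252, warranty 6≥5).

S2, S3, S4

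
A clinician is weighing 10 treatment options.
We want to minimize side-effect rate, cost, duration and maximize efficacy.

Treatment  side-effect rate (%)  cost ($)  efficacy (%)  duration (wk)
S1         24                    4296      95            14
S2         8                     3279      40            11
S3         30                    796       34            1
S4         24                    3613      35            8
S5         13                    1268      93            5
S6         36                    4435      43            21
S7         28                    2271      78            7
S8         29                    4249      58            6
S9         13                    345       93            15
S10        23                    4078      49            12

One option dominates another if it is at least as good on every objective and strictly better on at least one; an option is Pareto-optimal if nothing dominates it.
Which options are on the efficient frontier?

S1: not dominated (best efficacy).
S2: not dominated (best side-effect rate).
S3: not dominated (best duration).
S4: dominated by S5 (side-effect rate 13≤24, cost 1268≤3613, efficacy 93≥35, duration 5≤8).
S5: not dominated.
S6: dominated by S1 (side-effect rate 24≤36, cost 4296≤4435, efficacy 95≥43, duration 14≤21).
S7: dominated by S5 (side-effect rate 13≤28, cost 1268≤2271, efficacy 93≥78, duration 5≤7).
S8: dominated by S5 (side-effect rate 13≤29, cost 1268≤4249, efficacy 93≥58, duration 5≤6).
S9: not dominated (best cost).
S10: dominated by S5 (side-effect rate 13≤23, cost 1268≤4078, efficacy 93≥49, duration 5≤12).

S1, S2, S3, S5, S9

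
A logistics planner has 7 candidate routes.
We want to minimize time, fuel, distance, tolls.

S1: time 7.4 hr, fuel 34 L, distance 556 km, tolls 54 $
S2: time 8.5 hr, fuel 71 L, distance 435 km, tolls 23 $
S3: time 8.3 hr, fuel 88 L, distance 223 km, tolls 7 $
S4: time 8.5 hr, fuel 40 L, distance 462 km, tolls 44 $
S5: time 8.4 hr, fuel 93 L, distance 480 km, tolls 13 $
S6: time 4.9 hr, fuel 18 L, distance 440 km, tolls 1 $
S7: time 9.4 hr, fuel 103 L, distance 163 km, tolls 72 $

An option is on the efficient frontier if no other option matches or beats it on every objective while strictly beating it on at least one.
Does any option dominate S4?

S6 vs S4: time 4.9≤8.5, fuel 18≤40, distance 440≤462, tolls 1≤44 — S6 is at least as good on every objective and strictly better on at least one, so S6 dominates S4.

Yes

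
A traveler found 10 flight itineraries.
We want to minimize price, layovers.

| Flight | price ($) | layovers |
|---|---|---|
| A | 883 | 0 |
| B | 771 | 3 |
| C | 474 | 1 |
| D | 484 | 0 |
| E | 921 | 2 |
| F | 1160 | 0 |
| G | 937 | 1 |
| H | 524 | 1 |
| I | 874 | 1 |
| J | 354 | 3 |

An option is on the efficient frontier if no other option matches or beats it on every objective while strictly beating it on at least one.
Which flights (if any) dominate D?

none

A: worse on price (883 vs 484).
B: worse on price (771 vs 484).
C: worse on layovers (1 vs 0).
E: worse on price (921 vs 484).
F: worse on price (1160 vs 484).
G: worse on price (937 vs 484).
H: worse on price (524 vs 484).
I: worse on price (874 vs 484).
J: worse on layovers (3 vs 0).
No option dominates D.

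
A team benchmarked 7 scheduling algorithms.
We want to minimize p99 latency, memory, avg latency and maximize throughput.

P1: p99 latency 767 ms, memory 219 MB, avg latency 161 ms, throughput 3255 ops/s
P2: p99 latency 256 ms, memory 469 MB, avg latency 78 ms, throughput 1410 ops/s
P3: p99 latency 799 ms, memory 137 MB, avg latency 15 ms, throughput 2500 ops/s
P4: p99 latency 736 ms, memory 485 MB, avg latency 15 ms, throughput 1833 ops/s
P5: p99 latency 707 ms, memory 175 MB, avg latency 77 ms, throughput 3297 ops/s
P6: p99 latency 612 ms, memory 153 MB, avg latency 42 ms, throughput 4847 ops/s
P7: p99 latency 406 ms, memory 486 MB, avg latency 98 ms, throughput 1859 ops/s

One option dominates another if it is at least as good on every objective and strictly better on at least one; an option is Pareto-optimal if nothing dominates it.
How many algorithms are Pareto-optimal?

5

P1: dominated by P5 (p99 latency 707≤767, memory 175≤219, avg latency 77≤161, throughput 3297≥3255).
P2: not dominated (best p99 latency).
P3: not dominated (best memory).
P4: not dominated.
P5: dominated by P6 (p99 latency 612≤707, memory 153≤175, avg latency 42≤77, throughput 4847≥3297).
P6: not dominated (best throughput).
P7: not dominated.
Pareto-optimal: P2, P3, P4, P6, P7 → 5.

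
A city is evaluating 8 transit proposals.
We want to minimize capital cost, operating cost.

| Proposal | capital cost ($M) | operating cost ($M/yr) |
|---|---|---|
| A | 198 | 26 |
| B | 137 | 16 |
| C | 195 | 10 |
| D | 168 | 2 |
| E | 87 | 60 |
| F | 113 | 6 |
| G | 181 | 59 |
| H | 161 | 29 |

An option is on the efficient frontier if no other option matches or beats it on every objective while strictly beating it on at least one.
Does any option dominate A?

B vs A: capital cost 137≤198, operating cost 16≤26 — B is at least as good on every objective and strictly better on at least one, so B dominates A.

Yes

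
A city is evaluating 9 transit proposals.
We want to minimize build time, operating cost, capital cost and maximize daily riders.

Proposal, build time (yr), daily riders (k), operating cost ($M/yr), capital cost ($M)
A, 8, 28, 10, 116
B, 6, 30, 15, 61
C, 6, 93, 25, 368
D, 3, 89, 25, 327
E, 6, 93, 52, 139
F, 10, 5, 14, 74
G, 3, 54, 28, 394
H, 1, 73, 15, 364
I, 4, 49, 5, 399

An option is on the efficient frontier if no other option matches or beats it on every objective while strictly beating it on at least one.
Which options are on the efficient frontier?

A, B, C, D, E, F, H, I

A: not dominated.
B: not dominated (best capital cost).
C: not dominated.
D: not dominated.
E: not dominated.
F: not dominated.
G: dominated by D (build time 3≤3, daily riders 89≥54, operating cost 25≤28, capital cost 327≤394).
H: not dominated (best build time).
I: not dominated (best operating cost).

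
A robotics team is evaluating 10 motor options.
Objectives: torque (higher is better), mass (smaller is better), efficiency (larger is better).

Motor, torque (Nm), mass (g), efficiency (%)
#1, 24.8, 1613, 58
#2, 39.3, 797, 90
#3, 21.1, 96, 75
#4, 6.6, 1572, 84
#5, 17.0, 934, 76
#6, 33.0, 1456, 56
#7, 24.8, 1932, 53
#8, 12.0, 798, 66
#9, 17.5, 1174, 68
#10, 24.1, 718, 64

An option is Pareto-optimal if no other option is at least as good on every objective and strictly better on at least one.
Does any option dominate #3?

No

#1: worse on mass (1613 vs 96).
#2: worse on mass (797 vs 96).
#4: worse on torque (6.6 vs 21.1).
#5: worse on torque (17.0 vs 21.1).
#6: worse on mass (1456 vs 96).
#7: worse on mass (1932 vs 96).
#8: worse on torque (12.0 vs 21.1).
#9: worse on torque (17.5 vs 21.1).
#10: worse on mass (718 vs 96).
No option is at least as good as #3 on every objective and strictly better on one.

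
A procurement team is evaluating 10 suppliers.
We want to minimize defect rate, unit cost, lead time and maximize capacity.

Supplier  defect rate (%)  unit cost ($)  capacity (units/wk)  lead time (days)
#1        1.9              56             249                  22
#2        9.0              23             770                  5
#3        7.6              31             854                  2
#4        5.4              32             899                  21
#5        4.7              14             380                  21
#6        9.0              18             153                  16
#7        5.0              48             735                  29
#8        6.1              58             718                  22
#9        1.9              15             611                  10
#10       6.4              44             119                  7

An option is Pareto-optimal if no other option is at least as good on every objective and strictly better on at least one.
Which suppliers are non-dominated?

#2, #3, #4, #5, #7, #9, #10

#1: dominated by #9 (defect rate 1.9≤1.9, unit cost 15≤56, capacity 611≥249, lead time 10≤22).
#2: not dominated.
#3: not dominated (best lead time).
#4: not dominated (best capacity).
#5: not dominated (best unit cost).
#6: dominated by #9 (defect rate 1.9≤9.0, unit cost 15≤18, capacity 611≥153, lead time 10≤16).
#7: not dominated.
#8: dominated by #4 (defect rate 5.4≤6.1, unit cost 32≤58, capacity 899≥718, lead time 21≤22).
#9: not dominated.
#10: not dominated.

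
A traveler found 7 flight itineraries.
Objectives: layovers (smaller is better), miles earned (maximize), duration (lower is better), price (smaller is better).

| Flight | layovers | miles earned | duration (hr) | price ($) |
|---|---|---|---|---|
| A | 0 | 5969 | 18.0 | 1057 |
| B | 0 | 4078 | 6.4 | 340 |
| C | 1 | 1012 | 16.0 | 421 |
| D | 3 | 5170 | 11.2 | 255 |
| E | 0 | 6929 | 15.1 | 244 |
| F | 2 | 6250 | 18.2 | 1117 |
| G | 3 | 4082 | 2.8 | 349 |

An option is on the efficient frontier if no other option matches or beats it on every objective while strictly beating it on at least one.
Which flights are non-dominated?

A: dominated by E (layovers 0≤0, miles earned 6929≥5969, duration 15.1≤18.0, price 244≤1057).
B: not dominated.
C: dominated by B (layovers 0≤1, miles earned 4078≥1012, duration 6.4≤16.0, price 340≤421).
D: not dominated.
E: not dominated (best miles earned).
F: dominated by E (layovers 0≤2, miles earned 6929≥6250, duration 15.1≤18.2, price 244≤1117).
G: not dominated (best duration).

B, D, E, G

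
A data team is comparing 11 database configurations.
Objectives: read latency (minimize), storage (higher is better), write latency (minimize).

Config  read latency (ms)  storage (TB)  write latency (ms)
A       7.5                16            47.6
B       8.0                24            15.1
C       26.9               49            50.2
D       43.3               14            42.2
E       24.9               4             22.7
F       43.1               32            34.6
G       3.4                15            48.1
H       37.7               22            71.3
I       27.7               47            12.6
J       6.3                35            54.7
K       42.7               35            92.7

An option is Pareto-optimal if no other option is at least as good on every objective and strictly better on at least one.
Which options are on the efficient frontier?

A, B, C, G, I, J

A: not dominated.
B: not dominated.
C: not dominated (best storage).
D: dominated by B (read latency 8.0≤43.3, storage 24≥14, write latency 15.1≤42.2).
E: dominated by B (read latency 8.0≤24.9, storage 24≥4, write latency 15.1≤22.7).
F: dominated by I (read latency 27.7≤43.1, storage 47≥32, write latency 12.6≤34.6).
G: not dominated (best read latency).
H: dominated by B (read latency 8.0≤37.7, storage 24≥22, write latency 15.1≤71.3).
I: not dominated (best write latency).
J: not dominated.
K: dominated by C (read latency 26.9≤42.7, storage 49≥35, write latency 50.2≤92.7).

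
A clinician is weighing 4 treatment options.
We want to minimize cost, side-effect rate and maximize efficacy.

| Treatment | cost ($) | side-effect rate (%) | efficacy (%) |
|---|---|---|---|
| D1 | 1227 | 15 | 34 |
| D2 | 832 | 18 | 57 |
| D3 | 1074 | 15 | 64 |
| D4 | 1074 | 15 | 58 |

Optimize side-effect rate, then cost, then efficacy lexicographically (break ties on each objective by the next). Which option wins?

First minimize side-effect rate: best is 15, kept {D1, D3, D4}.
Then minimize cost: best is 1074, kept {D3, D4}.
Then maximize efficacy: best is 64, kept {D3}.

D3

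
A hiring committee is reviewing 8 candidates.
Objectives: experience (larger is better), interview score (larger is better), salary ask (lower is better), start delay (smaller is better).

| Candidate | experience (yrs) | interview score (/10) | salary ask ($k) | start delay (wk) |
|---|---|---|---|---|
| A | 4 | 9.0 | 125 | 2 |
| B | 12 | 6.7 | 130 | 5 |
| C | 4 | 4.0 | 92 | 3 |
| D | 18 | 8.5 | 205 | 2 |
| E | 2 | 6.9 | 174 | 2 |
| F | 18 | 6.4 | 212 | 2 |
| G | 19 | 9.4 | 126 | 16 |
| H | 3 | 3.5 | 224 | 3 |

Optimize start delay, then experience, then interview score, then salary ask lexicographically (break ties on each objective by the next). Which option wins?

First minimize start delay: best is 2, kept {A, D, E, F}.
Then maximize experience: best is 18, kept {D, F}.
Then maximize interview score: best is 8.5, kept {D}.

D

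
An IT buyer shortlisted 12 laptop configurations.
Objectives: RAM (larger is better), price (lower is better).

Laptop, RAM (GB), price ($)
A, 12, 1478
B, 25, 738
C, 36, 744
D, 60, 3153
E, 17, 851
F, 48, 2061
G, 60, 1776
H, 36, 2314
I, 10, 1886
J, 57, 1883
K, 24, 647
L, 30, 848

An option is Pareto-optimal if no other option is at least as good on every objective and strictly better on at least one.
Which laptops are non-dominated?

A: dominated by B (RAM 25≥12, price 738≤1478).
B: not dominated.
C: not dominated.
D: dominated by G (RAM 60≥60, price 1776≤3153).
E: dominated by B (RAM 25≥17, price 738≤851).
F: dominated by G (RAM 60≥48, price 1776≤2061).
G: not dominated.
H: dominated by C (RAM 36≥36, price 744≤2314).
I: dominated by A (RAM 12≥10, price 1478≤1886).
J: dominated by G (RAM 60≥57, price 1776≤1883).
K: not dominated (best price).
L: dominated by C (RAM 36≥30, price 744≤848).

B, C, G, K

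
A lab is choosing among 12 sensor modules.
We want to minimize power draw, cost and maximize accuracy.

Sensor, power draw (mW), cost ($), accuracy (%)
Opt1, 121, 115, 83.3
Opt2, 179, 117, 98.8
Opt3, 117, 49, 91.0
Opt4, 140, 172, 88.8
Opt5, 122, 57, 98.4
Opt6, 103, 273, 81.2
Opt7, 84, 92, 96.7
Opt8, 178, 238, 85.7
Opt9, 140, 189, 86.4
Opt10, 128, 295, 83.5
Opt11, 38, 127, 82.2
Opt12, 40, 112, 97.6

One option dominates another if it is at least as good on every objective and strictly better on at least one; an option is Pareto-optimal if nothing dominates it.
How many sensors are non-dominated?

Opt1: dominated by Opt3 (power draw 117≤121, cost 49≤115, accuracy 91.0≥83.3).
Opt2: not dominated (best accuracy).
Opt3: not dominated (best cost).
Opt4: dominated by Opt3 (power draw 117≤140, cost 49≤172, accuracy 91.0≥88.8).
Opt5: not dominated.
Opt6: dominated by Opt7 (power draw 84≤103, cost 92≤273, accuracy 96.7≥81.2).
Opt7: not dominated.
Opt8: dominated by Opt3 (power draw 117≤178, cost 49≤238, accuracy 91.0≥85.7).
Opt9: dominated by Opt3 (power draw 117≤140, cost 49≤189, accuracy 91.0≥86.4).
Opt10: dominated by Opt3 (power draw 117≤128, cost 49≤295, accuracy 91.0≥83.5).
Opt11: not dominated (best power draw).
Opt12: not dominated.
Pareto-optimal: Opt2, Opt3, Opt5, Opt7, Opt11, Opt12 → 6.

6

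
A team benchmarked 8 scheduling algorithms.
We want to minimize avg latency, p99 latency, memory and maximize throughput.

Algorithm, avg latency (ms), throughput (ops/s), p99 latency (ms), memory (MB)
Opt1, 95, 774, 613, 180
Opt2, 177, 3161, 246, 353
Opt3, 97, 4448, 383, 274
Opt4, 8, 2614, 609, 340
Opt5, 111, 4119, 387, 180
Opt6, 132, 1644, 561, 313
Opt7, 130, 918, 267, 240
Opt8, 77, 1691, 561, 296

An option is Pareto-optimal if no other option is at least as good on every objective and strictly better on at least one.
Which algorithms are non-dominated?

Opt1, Opt2, Opt3, Opt4, Opt5, Opt7, Opt8

Opt1: not dominated.
Opt2: not dominated (best p99 latency).
Opt3: not dominated (best throughput).
Opt4: not dominated (best avg latency).
Opt5: not dominated.
Opt6: dominated by Opt3 (avg latency 97≤132, throughput 4448≥1644, p99 latency 383≤561, memory 274≤313).
Opt7: not dominated.
Opt8: not dominated.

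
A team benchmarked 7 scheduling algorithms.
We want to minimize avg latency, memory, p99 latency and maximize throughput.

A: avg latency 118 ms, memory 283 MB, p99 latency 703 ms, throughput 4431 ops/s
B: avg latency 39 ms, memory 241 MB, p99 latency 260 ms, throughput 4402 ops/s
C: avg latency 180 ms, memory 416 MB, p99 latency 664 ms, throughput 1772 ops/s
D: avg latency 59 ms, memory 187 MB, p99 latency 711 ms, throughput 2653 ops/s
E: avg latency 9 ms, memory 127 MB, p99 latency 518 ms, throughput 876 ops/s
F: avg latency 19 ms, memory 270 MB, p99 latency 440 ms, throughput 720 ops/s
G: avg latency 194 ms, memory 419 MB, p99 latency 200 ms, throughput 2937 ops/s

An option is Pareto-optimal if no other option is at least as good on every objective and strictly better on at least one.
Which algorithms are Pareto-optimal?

A, B, D, E, F, G

A: not dominated (best throughput).
B: not dominated.
C: dominated by B (avg latency 39≤180, memory 241≤416, p99 latency 260≤664, throughput 4402≥1772).
D: not dominated.
E: not dominated (best avg latency).
F: not dominated.
G: not dominated (best p99 latency).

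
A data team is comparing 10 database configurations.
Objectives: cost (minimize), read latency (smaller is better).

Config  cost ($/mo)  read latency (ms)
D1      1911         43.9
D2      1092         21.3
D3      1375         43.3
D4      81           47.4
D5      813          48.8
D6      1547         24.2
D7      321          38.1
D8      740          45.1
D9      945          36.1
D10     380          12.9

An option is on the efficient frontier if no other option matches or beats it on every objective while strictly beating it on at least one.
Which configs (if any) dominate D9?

D10: cost 380≤945, read latency 12.9≤36.1 — dominates D9.
Others (D1, D2, D3, D4, D5, D6, D7, D8) are each worse than D9 on at least one objective.

D10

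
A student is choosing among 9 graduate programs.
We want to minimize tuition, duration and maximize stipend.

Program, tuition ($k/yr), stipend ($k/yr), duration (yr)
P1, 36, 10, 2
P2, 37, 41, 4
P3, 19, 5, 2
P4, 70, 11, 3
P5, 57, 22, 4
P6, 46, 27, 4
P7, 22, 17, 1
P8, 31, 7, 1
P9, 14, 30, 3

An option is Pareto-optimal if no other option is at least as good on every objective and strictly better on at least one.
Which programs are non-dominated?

P1: dominated by P7 (tuition 22≤36, stipend 17≥10, duration 1≤2).
P2: not dominated (best stipend).
P3: not dominated.
P4: dominated by P7 (tuition 22≤70, stipend 17≥11, duration 1≤3).
P5: dominated by P2 (tuition 37≤57, stipend 41≥22, duration 4≤4).
P6: dominated by P2 (tuition 37≤46, stipend 41≥27, duration 4≤4).
P7: not dominated.
P8: dominated by P7 (tuition 22≤31, stipend 17≥7, duration 1≤1).
P9: not dominated (best tuition).

P2, P3, P7, P9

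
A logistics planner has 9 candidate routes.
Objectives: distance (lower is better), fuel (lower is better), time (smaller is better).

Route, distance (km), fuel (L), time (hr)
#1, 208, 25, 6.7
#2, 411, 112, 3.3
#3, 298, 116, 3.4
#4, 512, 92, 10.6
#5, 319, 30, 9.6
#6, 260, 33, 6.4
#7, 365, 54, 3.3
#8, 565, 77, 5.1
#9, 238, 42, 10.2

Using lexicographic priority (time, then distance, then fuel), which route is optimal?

#7

First minimize time: best is 3.3, kept {#2, #7}.
Then minimize distance: best is 365, kept {#7}.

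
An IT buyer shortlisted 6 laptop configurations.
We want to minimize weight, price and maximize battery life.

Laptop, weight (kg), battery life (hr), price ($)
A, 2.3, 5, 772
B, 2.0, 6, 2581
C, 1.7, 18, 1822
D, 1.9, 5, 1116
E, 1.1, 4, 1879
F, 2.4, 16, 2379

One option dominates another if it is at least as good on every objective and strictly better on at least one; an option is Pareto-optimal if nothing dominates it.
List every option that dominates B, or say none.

C: weight 1.7≤2.0, battery life 18≥6, price 1822≤2581 — dominates B.
Others (A, D, E, F) are each worse than B on at least one objective.

C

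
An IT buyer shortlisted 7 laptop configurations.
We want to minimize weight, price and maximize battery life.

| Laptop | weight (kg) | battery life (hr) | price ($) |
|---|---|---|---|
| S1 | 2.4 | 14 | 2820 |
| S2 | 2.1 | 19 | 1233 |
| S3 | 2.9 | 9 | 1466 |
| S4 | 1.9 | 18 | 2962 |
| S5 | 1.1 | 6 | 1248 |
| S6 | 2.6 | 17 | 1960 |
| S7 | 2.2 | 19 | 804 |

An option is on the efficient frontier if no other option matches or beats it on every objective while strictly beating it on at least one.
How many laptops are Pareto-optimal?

S1: dominated by S2 (weight 2.1≤2.4, battery life 19≥14, price 1233≤2820).
S2: not dominated.
S3: dominated by S2 (weight 2.1≤2.9, battery life 19≥9, price 1233≤1466).
S4: not dominated.
S5: not dominated (best weight).
S6: dominated by S2 (weight 2.1≤2.6, battery life 19≥17, price 1233≤1960).
S7: not dominated (best price).
Pareto-optimal: S2, S4, S5, S7 → 4.

4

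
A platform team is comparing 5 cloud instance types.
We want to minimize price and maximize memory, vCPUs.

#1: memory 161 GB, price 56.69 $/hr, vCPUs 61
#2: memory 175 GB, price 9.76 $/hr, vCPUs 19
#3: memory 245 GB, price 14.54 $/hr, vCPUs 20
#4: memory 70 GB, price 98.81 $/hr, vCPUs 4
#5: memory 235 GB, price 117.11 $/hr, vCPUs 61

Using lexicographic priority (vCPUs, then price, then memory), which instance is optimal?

First maximize vCPUs: best is 61, kept {#1, #5}.
Then minimize price: best is 56.69, kept {#1}.

#1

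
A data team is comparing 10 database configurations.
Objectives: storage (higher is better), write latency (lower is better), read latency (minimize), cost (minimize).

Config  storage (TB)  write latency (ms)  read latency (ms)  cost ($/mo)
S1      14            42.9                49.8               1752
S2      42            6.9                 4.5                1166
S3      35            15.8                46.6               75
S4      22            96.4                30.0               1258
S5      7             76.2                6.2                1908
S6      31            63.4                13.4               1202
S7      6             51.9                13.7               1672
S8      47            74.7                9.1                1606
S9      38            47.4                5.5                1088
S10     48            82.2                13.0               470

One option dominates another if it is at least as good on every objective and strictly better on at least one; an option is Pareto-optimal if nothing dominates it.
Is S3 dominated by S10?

No

S10 vs S3: S10 is worse on write latency (82.2 vs 15.8), so it does not dominate S3.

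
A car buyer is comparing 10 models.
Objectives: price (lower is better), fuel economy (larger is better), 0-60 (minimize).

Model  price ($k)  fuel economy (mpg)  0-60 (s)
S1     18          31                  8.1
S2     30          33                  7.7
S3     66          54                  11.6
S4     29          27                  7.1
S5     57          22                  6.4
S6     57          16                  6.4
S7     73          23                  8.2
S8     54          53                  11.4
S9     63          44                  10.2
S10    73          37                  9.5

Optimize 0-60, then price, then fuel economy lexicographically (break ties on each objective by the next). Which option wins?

First minimize 0-60: best is 6.4, kept {S5, S6}.
Then minimize price: best is 57, kept {S5, S6}.
Then maximize fuel economy: best is 22, kept {S5}.

S5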